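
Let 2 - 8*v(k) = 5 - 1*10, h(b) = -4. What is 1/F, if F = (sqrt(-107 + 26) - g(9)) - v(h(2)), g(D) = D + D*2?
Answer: -1784/54913 - 576*I/54913 ≈ -0.032488 - 0.010489*I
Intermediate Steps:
v(k) = 7/8 (v(k) = 1/4 - (5 - 1*10)/8 = 1/4 - (5 - 10)/8 = 1/4 - 1/8*(-5) = 1/4 + 5/8 = 7/8)
g(D) = 3*D (g(D) = D + 2*D = 3*D)
F = -223/8 + 9*I (F = (sqrt(-107 + 26) - 3*9) - 1*7/8 = (sqrt(-81) - 1*27) - 7/8 = (9*I - 27) - 7/8 = (-27 + 9*I) - 7/8 = -223/8 + 9*I ≈ -27.875 + 9.0*I)
1/F = 1/(-223/8 + 9*I) = 64*(-223/8 - 9*I)/54913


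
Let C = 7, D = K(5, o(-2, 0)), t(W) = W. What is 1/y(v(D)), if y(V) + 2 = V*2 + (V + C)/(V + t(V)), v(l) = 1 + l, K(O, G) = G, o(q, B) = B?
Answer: 1/4 ≈ 0.25000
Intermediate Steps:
D = 0
y(V) = -2 + 2*V + (7 + V)/(2*V) (y(V) = -2 + (V*2 + (V + 7)/(V + V)) = -2 + (2*V + (7 + V)/((2*V))) = -2 + (2*V + (7 + V)*(1/(2*V))) = -2 + (2*V + (7 + V)/(2*V)) = -2 + 2*V + (7 + V)/(2*V))
1/y(v(D)) = 1/(-3/2 + 2*(1 + 0) + 7/(2*(1 + 0))) = 1/(-3/2 + 2*1 + (7/2)/1) = 1/(-3/2 + 2 + (7/2)*1) = 1/(-3/2 + 2 + 7/2) = 1/4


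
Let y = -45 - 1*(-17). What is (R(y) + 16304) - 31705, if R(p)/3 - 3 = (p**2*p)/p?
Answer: -13040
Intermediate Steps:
y = -28 (y = -45 + 17 = -28)
R(p) = 9 + 3*p**2 (R(p) = 9 + 3*((p**2*p)/p) = 9 + 3*(p**3/p) = 9 + 3*p**2)
(R(y) + 16304) - 31705 = ((9 + 3*(-28)**2) + 16304) - 31705 = ((9 + 3*784) + 16304) - 31705 = ((9 + 2352) + 16304) - 31705 = (2361 + 16304) - 31705 = 18665 - 31705 = -13040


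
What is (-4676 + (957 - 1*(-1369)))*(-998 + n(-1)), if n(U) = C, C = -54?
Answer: 2472200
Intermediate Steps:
n(U) = -54
(-4676 + (957 - 1*(-1369)))*(-998 + n(-1)) = (-4676 + (957 - 1*(-1369)))*(-998 - 54) = (-4676 + (957 + 1369))*(-1052) = (-4676 + 2326)*(-1052) = -2350*(-1052) = 2472200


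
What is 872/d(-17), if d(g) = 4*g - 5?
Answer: -872/73 ≈ -11.945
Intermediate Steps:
d(g) = -5 + 4*g
872/d(-17) = 872/(-5 + 4*(-17)) = 872/(-5 - 68) = 872/(-73) = 872*(-1/73) = -872/73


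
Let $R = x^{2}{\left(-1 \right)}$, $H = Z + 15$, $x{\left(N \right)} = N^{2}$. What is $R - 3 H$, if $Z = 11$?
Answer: $-77$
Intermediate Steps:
$H = 26$ ($H = 11 + 15 = 26$)
$R = 1$ ($R = \left(\left(-1\right)^{2}\right)^{2} = 1^{2} = 1$)
$R - 3 H = 1 - 3 \cdot 26 = 1 - 78 = -77$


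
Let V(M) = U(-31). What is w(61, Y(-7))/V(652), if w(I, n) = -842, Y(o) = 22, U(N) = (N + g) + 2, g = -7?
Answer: 421/18 ≈ 23.389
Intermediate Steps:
U(N) = -5 + N (U(N) = (N - 7) + 2 = (-7 + N) + 2 = -5 + N)
V(M) = -36 (V(M) = -5 - 31 = -36)
w(61, Y(-7))/V(652) = -842/(-36) = -842*(-1/36) = 421/18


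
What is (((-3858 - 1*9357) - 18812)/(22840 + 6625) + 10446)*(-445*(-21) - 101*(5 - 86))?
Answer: 5393790595938/29465 ≈ 1.8306e+8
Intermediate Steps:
(((-3858 - 1*9357) - 18812)/(22840 + 6625) + 10446)*(-445*(-21) - 101*(5 - 86)) = (((-3858 - 9357) - 18812)/29465 + 10446)*(9345 - 101*(-81)) = ((-13215 - 18812)*(1/29465) + 10446)*(9345 + 8181) = (-32027*1/29465 + 10446)*17526 = (-32027/29465 + 10446)*17526 = (307759363/29465)*17526 = 5393790595938/29465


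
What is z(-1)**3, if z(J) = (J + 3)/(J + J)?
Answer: -1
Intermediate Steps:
z(J) = (3 + J)/(2*J) (z(J) = (3 + J)/((2*J)) = (3 + J)*(1/(2*J)) = (3 + J)/(2*J))
z(-1)**3 = ((1/2)*(3 - 1)/(-1))**3 = ((1/2)*(-1)*2)**3 = (-1)**3 = -1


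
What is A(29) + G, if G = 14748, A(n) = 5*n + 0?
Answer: 14893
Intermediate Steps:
A(n) = 5*n
A(29) + G = 5*29 + 14748 = 145 + 14748 = 14893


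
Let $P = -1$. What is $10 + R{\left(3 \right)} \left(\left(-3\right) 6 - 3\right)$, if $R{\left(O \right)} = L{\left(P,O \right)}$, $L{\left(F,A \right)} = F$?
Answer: $31$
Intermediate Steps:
$R{\left(O \right)} = -1$
$10 + R{\left(3 \right)} \left(\left(-3\right) 6 - 3\right) = 10 - \left(\left(-3\right) 6 - 3\right) = 10 - \left(-18 - 3\right) = 10 - -21 = 10 + 21 = 31$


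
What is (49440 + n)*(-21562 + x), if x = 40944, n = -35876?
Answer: 262897448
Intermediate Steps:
(49440 + n)*(-21562 + x) = (49440 - 35876)*(-21562 + 40944) = 13564*19382 = 262897448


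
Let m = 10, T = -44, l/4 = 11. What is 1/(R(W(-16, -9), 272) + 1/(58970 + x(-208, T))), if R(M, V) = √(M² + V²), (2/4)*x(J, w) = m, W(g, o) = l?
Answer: -58990/264187941991999 + 13919280400*√4745/264187941991999 ≈ 0.0036293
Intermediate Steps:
l = 44 (l = 4*11 = 44)
W(g, o) = 44
x(J, w) = 20 (x(J, w) = 2*10 = 20)
1/(R(W(-16, -9), 272) + 1/(58970 + x(-208, T))) = 1/(√(44² + 272²) + 1/(58970 + 20)) = 1/(√(1936 + 73984) + 1/58990) = 1/(√75920 + 1/58990) = 1/(4*√4745 + 1/58990) = 1/(1/58990 + 4*√4745)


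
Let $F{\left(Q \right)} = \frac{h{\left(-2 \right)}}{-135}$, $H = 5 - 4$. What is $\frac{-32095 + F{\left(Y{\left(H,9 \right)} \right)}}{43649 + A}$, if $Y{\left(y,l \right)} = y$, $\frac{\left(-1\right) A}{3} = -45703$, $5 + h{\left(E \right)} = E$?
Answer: $- \frac{2166409}{12201165} \approx -0.17756$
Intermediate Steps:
$h{\left(E \right)} = -5 + E$
$H = 1$
$A = 137109$ ($A = \left(-3\right) \left(-45703\right) = 137109$)
$F{\left(Q \right)} = \frac{7}{135}$ ($F{\left(Q \right)} = \frac{-5 - 2}{-135} = \left(-7\right) \left(- \frac{1}{135}\right) = \frac{7}{135}$)
$\frac{-32095 + F{\left(Y{\left(H,9 \right)} \right)}}{43649 + A} = \frac{-32095 + \frac{7}{135}}{43649 + 137109} = - \frac{4332818}{135 \cdot 180758} = \left(- \frac{4332818}{135}\right) \frac{1}{180758} = - \frac{2166409}{12201165}$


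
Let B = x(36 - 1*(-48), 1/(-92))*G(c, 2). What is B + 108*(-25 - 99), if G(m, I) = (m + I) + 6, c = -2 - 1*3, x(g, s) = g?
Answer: -13140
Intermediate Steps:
c = -5 (c = -2 - 3 = -5)
G(m, I) = 6 + I + m (G(m, I) = (I + m) + 6 = 6 + I + m)
B = 252 (B = (36 - 1*(-48))*(6 + 2 - 5) = (36 + 48)*3 = 84*3 = 252)
B + 108*(-25 - 99) = 252 + 108*(-25 - 99) = 252 + 108*(-124) = 252 - 13392 = -13140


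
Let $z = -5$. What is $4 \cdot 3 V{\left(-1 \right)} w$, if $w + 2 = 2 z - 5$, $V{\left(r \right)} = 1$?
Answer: $-204$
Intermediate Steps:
$w = -17$ ($w = -2 + \left(2 \left(-5\right) - 5\right) = -2 - 15 = -17$)
$4 \cdot 3 V{\left(-1 \right)} w = 4 \cdot 3 \cdot 1 \left(-17\right) = 12 \cdot 1 \left(-17\right) = 12 \left(-17\right) = -204$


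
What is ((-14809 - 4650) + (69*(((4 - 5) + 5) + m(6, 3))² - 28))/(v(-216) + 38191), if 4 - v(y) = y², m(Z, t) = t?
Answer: 16106/8461 ≈ 1.9036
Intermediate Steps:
v(y) = 4 - y²
((-14809 - 4650) + (69*(((4 - 5) + 5) + m(6, 3))² - 28))/(v(-216) + 38191) = ((-14809 - 4650) + (69*(((4 - 5) + 5) + 3)² - 28))/((4 - 1*(-216)²) + 38191) = (-19459 + (69*((-1 + 5) + 3)² - 28))/((4 - 1*46656) + 38191) = (-19459 + (69*(4 + 3)² - 28))/((4 - 46656) + 38191) = (-19459 + (69*7² - 28))/(-46652 + 38191) = (-19459 + (69*49 - 28))/(-8461) = (-19459 + (3381 - 28))*(-1/8461) = (-19459 + 3353)*(-1/8461) = -16106*(-1/8461) = 16106/8461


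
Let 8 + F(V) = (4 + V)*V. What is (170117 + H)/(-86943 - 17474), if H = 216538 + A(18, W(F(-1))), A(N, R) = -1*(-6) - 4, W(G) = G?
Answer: -386657/104417 ≈ -3.7030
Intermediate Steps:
F(V) = -8 + V*(4 + V) (F(V) = -8 + (4 + V)*V = -8 + V*(4 + V))
A(N, R) = 2 (A(N, R) = 6 - 4 = 2)
H = 216540 (H = 216538 + 2 = 216540)
(170117 + H)/(-86943 - 17474) = (170117 + 216540)/(-86943 - 17474) = 386657/(-104417) = 386657*(-1/104417) = -386657/104417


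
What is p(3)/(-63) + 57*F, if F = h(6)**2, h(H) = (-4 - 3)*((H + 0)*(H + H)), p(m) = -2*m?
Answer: 304057154/21 ≈ 1.4479e+7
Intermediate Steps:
h(H) = -14*H**2 (h(H) = -7*H*2*H = -14*H**2)
F = 254016 (F = (-14*6**2)**2 = (-14*36)**2 = (-504)**2 = 254016)
p(3)/(-63) + 57*F = -2*3/(-63) + 57*254016 = -6*(-1/63) + 14478912 = 2/21 + 14478912 = 304057154/21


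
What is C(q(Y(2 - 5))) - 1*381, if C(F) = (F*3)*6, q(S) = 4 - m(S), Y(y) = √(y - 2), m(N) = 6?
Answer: -417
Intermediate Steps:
Y(y) = √(-2 + y)
q(S) = -2 (q(S) = 4 - 1*6 = 4 - 6 = -2)
C(F) = 18*F (C(F) = (3*F)*6 = 18*F)
C(q(Y(2 - 5))) - 1*381 = 18*(-2) - 1*381 = -36 - 381 = -417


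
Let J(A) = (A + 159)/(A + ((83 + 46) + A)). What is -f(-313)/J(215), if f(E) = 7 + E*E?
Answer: -27384292/187 ≈ -1.4644e+5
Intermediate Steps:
f(E) = 7 + E²
J(A) = (159 + A)/(129 + 2*A) (J(A) = (159 + A)/(A + (129 + A)) = (159 + A)/(129 + 2*A))
-f(-313)/J(215) = -(7 + (-313)²)/((159 + 215)/(129 + 2*215)) = -(7 + 97969)/(374/(129 + 430)) = -97976/(374/559) = -97976/((1/559)*374) = -97976/374/559 = -97976*559/374 = -1*27384292/187 = -27384292/187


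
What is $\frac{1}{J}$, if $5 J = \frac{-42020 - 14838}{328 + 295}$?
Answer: $- \frac{3115}{56858} \approx -0.054786$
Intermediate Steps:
$J = - \frac{56858}{3115}$ ($J = \frac{\left(-42020 - 14838\right) \frac{1}{328 + 295}}{5} = \frac{\left(-56858\right) \frac{1}{623}}{5} = \frac{1}{5} \left(- \frac{56858}{623}\right) = - \frac{56858}{3115} \approx -18.253$)
$\frac{1}{J} = \frac{1}{- \frac{56858}{3115}} = - \frac{3115}{56858}$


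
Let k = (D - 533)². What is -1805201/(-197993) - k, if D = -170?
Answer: -97848117336/197993 ≈ -4.9420e+5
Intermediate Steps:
k = 494209 (k = (-170 - 533)² = (-703)² = 494209)
-1805201/(-197993) - k = -1805201/(-197993) - 1*494209 = -1805201*(-1/197993) - 494209 = 1805201/197993 - 494209 = -97848117336/197993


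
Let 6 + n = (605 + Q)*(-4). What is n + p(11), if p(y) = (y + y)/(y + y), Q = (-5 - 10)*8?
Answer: -1945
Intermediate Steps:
Q = -120 (Q = -15*8 = -120)
p(y) = 1 (p(y) = (2*y)/((2*y)) = (2*y)*(1/(2*y)) = 1)
n = -1946 (n = -6 + (605 - 120)*(-4) = -6 + 485*(-4) = -6 - 1940 = -1946)
n + p(11) = -1946 + 1 = -1945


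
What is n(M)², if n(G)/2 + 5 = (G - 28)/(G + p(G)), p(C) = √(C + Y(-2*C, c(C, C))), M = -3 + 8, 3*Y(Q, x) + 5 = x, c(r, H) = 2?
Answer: 13456/49 ≈ 274.61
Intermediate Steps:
Y(Q, x) = -5/3 + x/3
M = 5
p(C) = √(-1 + C) (p(C) = √(C + (-5/3 + (⅓)*2)) = √(C + (-5/3 + ⅔)) = √(C - 1) = √(-1 + C))
n(G) = -10 + 2*(-28 + G)/(G + √(-1 + G)) (n(G) = -10 + 2*((G - 28)/(G + √(-1 + G))) = -10 + 2*((-28 + G)/(G + √(-1 + G))) = -10 + 2*(-28 + G)/(G + √(-1 + G)))
n(M)² = (2*(-28 - 5*√(-1 + 5) - 4*5)/(5 + √(-1 + 5)))² = (2*(-28 - 5*√4 - 20)/(5 + √4))² = (2*(-28 - 5*2 - 20)/(5 + 2))² = (2*(-28 - 10 - 20)/7)² = (2*(⅐)*(-58))² = (-116/7)² = 13456/49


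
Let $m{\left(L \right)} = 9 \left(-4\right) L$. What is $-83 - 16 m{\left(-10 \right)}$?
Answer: $-5843$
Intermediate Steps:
$m{\left(L \right)} = - 36 L$
$-83 - 16 m{\left(-10 \right)} = -83 - 16 \left(\left(-36\right) \left(-10\right)\right) = -83 - 5760 = -5843$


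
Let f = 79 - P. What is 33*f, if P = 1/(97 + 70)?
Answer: 435336/167 ≈ 2606.8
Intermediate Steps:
P = 1/167 ≈ 0.0059880
f = 13192/167 (f = 79 - 1*1/167 = 79 - 1/167 = 13192/167 ≈ 78.994)
33*f = 33*(13192/167) = 435336/167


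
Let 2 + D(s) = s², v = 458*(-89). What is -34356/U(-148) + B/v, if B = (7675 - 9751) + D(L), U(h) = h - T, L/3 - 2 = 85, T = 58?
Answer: 693407207/4198486 ≈ 165.16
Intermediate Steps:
L = 261 (L = 6 + 3*85 = 6 + 255 = 261)
v = -40762
D(s) = -2 + s²
U(h) = -58 + h (U(h) = h - 1*58 = h - 58 = -58 + h)
B = 66043 (B = (7675 - 9751) + (-2 + 261²) = -2076 + (-2 + 68121) = -2076 + 68119 = 66043)
-34356/U(-148) + B/v = -34356/(-58 - 148) + 66043/(-40762) = -34356/(-206) + 66043*(-1/40762) = -34356*(-1/206) - 66043/40762 = 17178/103 - 66043/40762 = 693407207/4198486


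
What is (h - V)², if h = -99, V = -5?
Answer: 8836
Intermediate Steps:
(h - V)² = (-99 - 1*(-5))² = (-99 + 5)² = (-94)² = 8836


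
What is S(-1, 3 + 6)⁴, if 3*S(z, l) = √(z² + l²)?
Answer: 6724/81 ≈ 83.012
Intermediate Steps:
S(z, l) = √(l² + z²)/3 (S(z, l) = √(z² + l²)/3 = √(l² + z²)/3)
S(-1, 3 + 6)⁴ = (√((3 + 6)² + (-1)²)/3)⁴ = (√(9² + 1)/3)⁴ = (√(81 + 1)/3)⁴ = (√82/3)⁴ = 6724/81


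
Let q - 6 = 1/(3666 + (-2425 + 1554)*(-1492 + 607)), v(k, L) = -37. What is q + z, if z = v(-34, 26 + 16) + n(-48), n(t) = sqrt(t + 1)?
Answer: -24009530/774501 + I*sqrt(47) ≈ -31.0 + 6.8557*I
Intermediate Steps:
n(t) = sqrt(1 + t)
q = 4647007/774501 (q = 6 + 1/(3666 + (-2425 + 1554)*(-1492 + 607)) = 6 + 1/(3666 - 871*(-885)) = 6 + 1/(3666 + 770835) = 6 + 1/774501 = 4647007/774501 ≈ 6.0000)
z = -37 + I*sqrt(47) (z = -37 + sqrt(1 - 48) = -37 + sqrt(-47) = -37 + I*sqrt(47) ≈ -37.0 + 6.8557*I)
q + z = 4647007/774501 + (-37 + I*sqrt(47)) = -24009530/774501 + I*sqrt(47)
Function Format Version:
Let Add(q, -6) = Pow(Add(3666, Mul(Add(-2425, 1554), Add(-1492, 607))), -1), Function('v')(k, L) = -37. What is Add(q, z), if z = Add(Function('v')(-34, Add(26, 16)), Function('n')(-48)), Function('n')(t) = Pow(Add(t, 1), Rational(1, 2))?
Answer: Add(Rational(-24009530, 774501), Mul(I, Pow(47, Rational(1, 2)))) ≈ Add(-31.000, Mul(6.8557, I))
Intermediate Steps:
Function('n')(t) = Pow(Add(1, t), Rational(1, 2))
q = Rational(4647007, 774501) (q = Add(6, Pow(Add(3666, Mul(Add(-2425, 1554), Add(-1492, 607))), -1)) = Add(6, Pow(Add(3666, Mul(-871, -885)), -1)) = Add(6, Pow(Add(3666, 770835), -1)) = Add(6, Pow(774501, -1)) = Add(6, Rational(1, 774501)) = Rational(4647007, 774501) ≈ 6.0000)
z = Add(-37, Mul(I, Pow(47, Rational(1, 2)))) (z = Add(-37, Pow(Add(1, -48), Rational(1, 2))) = Add(-37, Pow(-47, Rational(1, 2))) = Add(-37, Mul(I, Pow(47, Rational(1, 2)))) ≈ Add(-37.000, Mul(6.8557, I)))
Add(q, z) = Add(Rational(4647007, 774501), Add(-37, Mul(I, Pow(47, Rational(1, 2))))) = Add(Rational(-24009530, 774501), Mul(I, Pow(47, Rational(1, 2))))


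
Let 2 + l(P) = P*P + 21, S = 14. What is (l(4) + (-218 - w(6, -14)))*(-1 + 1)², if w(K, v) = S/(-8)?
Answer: 0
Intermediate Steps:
w(K, v) = -7/4 (w(K, v) = 14/(-8) = 14*(-⅛) = -7/4)
l(P) = 19 + P² (l(P) = -2 + (P*P + 21) = -2 + (P² + 21) = -2 + (21 + P²) = 19 + P²)
(l(4) + (-218 - w(6, -14)))*(-1 + 1)² = ((19 + 4²) + (-218 - 1*(-7/4)))*(-1 + 1)² = ((19 + 16) + (-218 + 7/4))*0² = (35 - 865/4)*0 = -725/4*0 = 0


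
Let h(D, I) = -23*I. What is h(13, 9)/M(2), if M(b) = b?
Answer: -207/2 ≈ -103.50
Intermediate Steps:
h(13, 9)/M(2) = -23*9/2 = -207*1/2 = -207/2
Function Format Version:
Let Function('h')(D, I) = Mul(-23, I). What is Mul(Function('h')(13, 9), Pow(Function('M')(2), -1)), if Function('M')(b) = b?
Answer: Rational(-207, 2) ≈ -103.50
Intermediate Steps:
Mul(Function('h')(13, 9), Pow(Function('M')(2), -1)) = Mul(Mul(-23, 9), Pow(2, -1)) = Mul(-207, Rational(1, 2)) = Rational(-207, 2)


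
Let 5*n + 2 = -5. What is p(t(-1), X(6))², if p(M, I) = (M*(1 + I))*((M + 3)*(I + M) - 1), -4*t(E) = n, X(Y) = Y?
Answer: 157879870281/64000000 ≈ 2466.9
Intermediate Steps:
n = -7/5 (n = -⅖ + (⅕)*(-5) = -⅖ - 1 = -7/5 ≈ -1.4000)
t(E) = 7/20 (t(E) = -¼*(-7/5) = 7/20)
p(M, I) = M*(1 + I)*(-1 + (3 + M)*(I + M)) (p(M, I) = (M*(1 + I))*((3 + M)*(I + M) - 1) = (M*(1 + I))*(-1 + (3 + M)*(I + M)) = M*(1 + I)*(-1 + (3 + M)*(I + M)))
p(t(-1), X(6))² = (7*(-1 + (7/20)² + 2*6 + 3*(7/20) + 3*6² + 6*(7/20)² + (7/20)*6² + 4*6*(7/20))/20)² = (7*(-1 + 49/400 + 12 + 21/20 + 3*36 + 6*(49/400) + (7/20)*36 + 42/5)/20)² = (7*(-1 + 49/400 + 12 + 21/20 + 108 + 147/200 + 63/5 + 42/5)/20)² = ((7/20)*(56763/400))² = (397341/8000)² = 157879870281/64000000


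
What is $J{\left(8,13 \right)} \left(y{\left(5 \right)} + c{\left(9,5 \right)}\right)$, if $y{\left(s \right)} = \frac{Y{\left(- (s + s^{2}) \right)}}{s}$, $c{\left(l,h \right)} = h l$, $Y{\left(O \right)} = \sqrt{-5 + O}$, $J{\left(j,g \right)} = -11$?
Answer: $-495 - \frac{11 i \sqrt{35}}{5} \approx -495.0 - 13.015 i$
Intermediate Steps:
$y{\left(s \right)} = \frac{\sqrt{-5 - s - s^{2}}}{s}$ ($y{\left(s \right)} = \frac{\sqrt{-5 - \left(s + s^{2}\right)}}{s} = \frac{\sqrt{-5 - s - s^{2}}}{s}$)
$J{\left(8,13 \right)} \left(y{\left(5 \right)} + c{\left(9,5 \right)}\right) = - 11 \left(\frac{\sqrt{-5 - 5 \left(1 + 5\right)}}{5} + 5 \cdot 9\right) = - 11 \left(\frac{\sqrt{-5 - 5 \cdot 6}}{5} + 45\right) = - 11 \left(\frac{\sqrt{-5 - 30}}{5} + 45\right) = - 11 \left(\frac{\sqrt{-35}}{5} + 45\right) = - 11 \left(\frac{i \sqrt{35}}{5} + 45\right) = - 11 \left(45 + \frac{i \sqrt{35}}{5}\right) = -495 - \frac{11 i \sqrt{35}}{5}$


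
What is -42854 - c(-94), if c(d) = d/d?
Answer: -42855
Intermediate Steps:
c(d) = 1
-42854 - c(-94) = -42854 - 1*1 = -42854 - 1 = -42855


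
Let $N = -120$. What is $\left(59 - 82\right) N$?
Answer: $2760$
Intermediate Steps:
$\left(59 - 82\right) N = \left(59 - 82\right) \left(-120\right) = \left(-23\right) \left(-120\right) = 2760$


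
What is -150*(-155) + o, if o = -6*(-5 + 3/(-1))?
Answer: 23298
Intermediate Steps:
o = 48 (o = -6*(-5 + 3*(-1)) = -6*(-5 - 3) = -6*(-8) = 48)
-150*(-155) + o = -150*(-155) + 48 = 23250 + 48 = 23298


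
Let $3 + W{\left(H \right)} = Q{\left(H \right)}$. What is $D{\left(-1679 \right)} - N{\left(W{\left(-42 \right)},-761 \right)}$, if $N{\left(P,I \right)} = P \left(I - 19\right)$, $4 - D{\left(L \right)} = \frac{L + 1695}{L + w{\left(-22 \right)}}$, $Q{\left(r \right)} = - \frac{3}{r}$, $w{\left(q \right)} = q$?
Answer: $- \frac{3878750}{1701} \approx -2280.3$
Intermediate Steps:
$W{\left(H \right)} = -3 - \frac{3}{H}$
$D{\left(L \right)} = 4 - \frac{1695 + L}{-22 + L}$ ($D{\left(L \right)} = 4 - \frac{L + 1695}{L - 22} = 4 - \frac{1695 + L}{-22 + L}$)
$N{\left(P,I \right)} = P \left(-19 + I\right)$
$D{\left(-1679 \right)} - N{\left(W{\left(-42 \right)},-761 \right)} = \frac{-1783 + 3 \left(-1679\right)}{-22 - 1679} - \left(-3 - \frac{3}{-42}\right) \left(-19 - 761\right) = \frac{-1783 - 5037}{-1701} - \left(-3 - - \frac{1}{14}\right) \left(-780\right) = \left(- \frac{1}{1701}\right) \left(-6820\right) - \left(-3 + \frac{1}{14}\right) \left(-780\right) = \frac{6820}{1701} - \left(- \frac{41}{14}\right) \left(-780\right) = \frac{6820}{1701} - \frac{15990}{7} = - \frac{3878750}{1701}$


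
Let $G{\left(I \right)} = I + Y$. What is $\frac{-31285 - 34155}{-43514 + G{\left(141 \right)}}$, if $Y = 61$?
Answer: $\frac{4090}{2707} \approx 1.5109$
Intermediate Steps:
$G{\left(I \right)} = 61 + I$ ($G{\left(I \right)} = I + 61 = 61 + I$)
$\frac{-31285 - 34155}{-43514 + G{\left(141 \right)}} = \frac{-31285 - 34155}{-43514 + \left(61 + 141\right)} = - \frac{65440}{-43514 + 202} = - \frac{65440}{-43312} = \left(-65440\right) \left(- \frac{1}{43312}\right) = \frac{4090}{2707}$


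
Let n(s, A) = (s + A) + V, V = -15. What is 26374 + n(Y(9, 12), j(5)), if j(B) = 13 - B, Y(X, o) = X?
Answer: 26376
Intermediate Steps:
n(s, A) = -15 + A + s (n(s, A) = (s + A) - 15 = (A + s) - 15 = -15 + A + s)
26374 + n(Y(9, 12), j(5)) = 26374 + (-15 + (13 - 1*5) + 9) = 26374 + (-15 + (13 - 5) + 9) = 26374 + (-15 + 8 + 9) = 26374 + 2 = 26376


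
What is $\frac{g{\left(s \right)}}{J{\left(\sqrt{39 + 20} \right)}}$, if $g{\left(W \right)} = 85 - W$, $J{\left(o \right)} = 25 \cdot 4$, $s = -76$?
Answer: $\frac{161}{100} \approx 1.61$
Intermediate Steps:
$J{\left(o \right)} = 100$
$\frac{g{\left(s \right)}}{J{\left(\sqrt{39 + 20} \right)}} = \frac{85 - -76}{100} = \left(85 + 76\right) \frac{1}{100} = 161 \cdot \frac{1}{100} = \frac{161}{100}$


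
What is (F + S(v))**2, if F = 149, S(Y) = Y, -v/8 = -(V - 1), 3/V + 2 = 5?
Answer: 22201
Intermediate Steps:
V = 1 (V = 3/(-2 + 5) = 3/3 = 3*(1/3) = 1)
v = 0 (v = -(-8)*(1 - 1) = -(-8)*0 = -8*0 = 0)
(F + S(v))**2 = (149 + 0)**2 = 149**2 = 22201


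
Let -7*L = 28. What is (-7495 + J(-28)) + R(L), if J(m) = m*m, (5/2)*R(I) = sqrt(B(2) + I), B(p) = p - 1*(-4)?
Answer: -6711 + 2*sqrt(2)/5 ≈ -6710.4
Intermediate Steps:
L = -4 (L = -1/7*28 = -4)
B(p) = 4 + p (B(p) = p + 4 = 4 + p)
R(I) = 2*sqrt(6 + I)/5 (R(I) = 2*sqrt((4 + 2) + I)/5 = 2*sqrt(6 + I)/5)
J(m) = m**2
(-7495 + J(-28)) + R(L) = (-7495 + (-28)**2) + 2*sqrt(6 - 4)/5 = (-7495 + 784) + 2*sqrt(2)/5 = -6711 + 2*sqrt(2)/5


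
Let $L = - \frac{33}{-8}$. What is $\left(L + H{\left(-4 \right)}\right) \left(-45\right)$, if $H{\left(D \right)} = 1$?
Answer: $- \frac{1845}{8} \approx -230.63$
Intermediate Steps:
$L = \frac{33}{8}$ ($L = \left(-33\right) \left(- \frac{1}{8}\right) = \frac{33}{8} \approx 4.125$)
$\left(L + H{\left(-4 \right)}\right) \left(-45\right) = \left(\frac{33}{8} + 1\right) \left(-45\right) = \frac{41}{8} \left(-45\right) = - \frac{1845}{8}$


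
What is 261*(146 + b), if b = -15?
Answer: 34191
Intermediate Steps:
261*(146 + b) = 261*(146 - 15) = 261*131 = 34191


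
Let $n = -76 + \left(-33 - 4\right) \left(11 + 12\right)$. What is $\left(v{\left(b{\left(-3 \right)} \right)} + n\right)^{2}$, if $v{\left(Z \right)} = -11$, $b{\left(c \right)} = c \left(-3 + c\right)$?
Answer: $879844$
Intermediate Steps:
$n = -927$ ($n = -76 - 851 = -927$)
$\left(v{\left(b{\left(-3 \right)} \right)} + n\right)^{2} = \left(-11 - 927\right)^{2} = \left(-938\right)^{2} = 879844$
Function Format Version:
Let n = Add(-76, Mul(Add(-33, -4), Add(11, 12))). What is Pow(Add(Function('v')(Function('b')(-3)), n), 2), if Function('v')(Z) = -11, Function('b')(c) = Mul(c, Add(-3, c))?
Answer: 879844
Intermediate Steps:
n = -927 (n = Add(-76, Mul(-37, 23)) = Add(-76, -851) = -927)
Pow(Add(Function('v')(Function('b')(-3)), n), 2) = Pow(Add(-11, -927), 2) = Pow(-938, 2) = 879844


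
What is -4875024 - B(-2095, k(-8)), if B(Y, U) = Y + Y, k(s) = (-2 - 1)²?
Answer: -4870834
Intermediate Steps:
k(s) = 9 (k(s) = (-3)² = 9)
B(Y, U) = 2*Y
-4875024 - B(-2095, k(-8)) = -4875024 - 2*(-2095) = -4875024 - 1*(-4190) = -4875024 + 4190 = -4870834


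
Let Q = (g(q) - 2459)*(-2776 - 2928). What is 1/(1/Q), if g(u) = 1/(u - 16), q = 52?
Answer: 126233798/9 ≈ 1.4026e+7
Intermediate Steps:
g(u) = 1/(-16 + u)
Q = 126233798/9 (Q = (1/(-16 + 52) - 2459)*(-2776 - 2928) = (1/36 - 2459)*(-5704) = -88523/36*(-5704) = 126233798/9 ≈ 1.4026e+7)
1/(1/Q) = 1/(1/(126233798/9)) = 1/(9/126233798) = 126233798/9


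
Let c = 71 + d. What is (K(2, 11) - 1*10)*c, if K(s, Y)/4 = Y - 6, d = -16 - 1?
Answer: 540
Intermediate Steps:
d = -17
K(s, Y) = -24 + 4*Y (K(s, Y) = 4*(Y - 6) = 4*(-6 + Y) = -24 + 4*Y)
c = 54 (c = 71 - 17 = 54)
(K(2, 11) - 1*10)*c = ((-24 + 4*11) - 1*10)*54 = ((-24 + 44) - 10)*54 = (20 - 10)*54 = 10*54 = 540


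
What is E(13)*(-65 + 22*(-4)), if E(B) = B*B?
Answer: -25857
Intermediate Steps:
E(B) = B**2
E(13)*(-65 + 22*(-4)) = 13**2*(-65 + 22*(-4)) = 169*(-65 - 88) = 169*(-153) = -25857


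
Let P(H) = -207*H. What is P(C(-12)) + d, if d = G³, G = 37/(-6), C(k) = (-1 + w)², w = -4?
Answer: -1168453/216 ≈ -5409.5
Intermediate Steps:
C(k) = 25 (C(k) = (-1 - 4)² = (-5)² = 25)
G = -37/6 (G = 37*(-⅙) = -37/6 ≈ -6.1667)
d = -50653/216 (d = (-37/6)³ = -50653/216 ≈ -234.50)
P(C(-12)) + d = -207*25 - 50653/216 = -5175 - 50653/216 = -1168453/216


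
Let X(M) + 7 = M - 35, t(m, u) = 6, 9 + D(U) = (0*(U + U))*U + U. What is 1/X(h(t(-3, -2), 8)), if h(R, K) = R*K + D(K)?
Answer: ⅕ ≈ 0.20000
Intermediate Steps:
D(U) = -9 + U (D(U) = -9 + ((0*(U + U))*U + U) = -9 + ((0*(2*U))*U + U) = -9 + (0*U + U) = -9 + (0 + U) = -9 + U)
h(R, K) = -9 + K + K*R (h(R, K) = R*K + (-9 + K) = K*R + (-9 + K) = -9 + K + K*R)
X(M) = -42 + M (X(M) = -7 + (M - 35) = -7 + (-35 + M) = -42 + M)
1/X(h(t(-3, -2), 8)) = 1/(-42 + (-9 + 8 + 8*6)) = 1/(-42 + (-9 + 8 + 48)) = 1/(-42 + 47) = 1/5 = ⅕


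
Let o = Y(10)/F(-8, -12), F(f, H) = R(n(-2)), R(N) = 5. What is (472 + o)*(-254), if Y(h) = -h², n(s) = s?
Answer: -114808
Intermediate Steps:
F(f, H) = 5
o = -20 (o = -1*10²/5 = -1*100*(⅕) = -100*⅕ = -20)
(472 + o)*(-254) = (472 - 20)*(-254) = 452*(-254) = -114808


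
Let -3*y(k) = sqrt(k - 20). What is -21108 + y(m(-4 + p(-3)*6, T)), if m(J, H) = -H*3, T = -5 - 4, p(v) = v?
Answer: -21108 - sqrt(7)/3 ≈ -21109.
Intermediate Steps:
T = -9
m(J, H) = -3*H
y(k) = -sqrt(-20 + k)/3 (y(k) = -sqrt(k - 20)/3 = -sqrt(-20 + k)/3)
-21108 + y(m(-4 + p(-3)*6, T)) = -21108 - sqrt(-20 - 3*(-9))/3 = -21108 - sqrt(-20 + 27)/3 = -21108 - sqrt(7)/3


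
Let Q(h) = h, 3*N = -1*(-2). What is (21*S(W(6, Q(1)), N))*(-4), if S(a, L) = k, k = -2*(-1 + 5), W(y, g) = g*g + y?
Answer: 672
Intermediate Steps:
N = 2/3 (N = (-1*(-2))/3 = (1/3)*2 = 2/3 ≈ 0.66667)
W(y, g) = y + g**2 (W(y, g) = g**2 + y = y + g**2)
k = -8 (k = -2*4 = -8)
S(a, L) = -8
(21*S(W(6, Q(1)), N))*(-4) = (21*(-8))*(-4) = -168*(-4) = 672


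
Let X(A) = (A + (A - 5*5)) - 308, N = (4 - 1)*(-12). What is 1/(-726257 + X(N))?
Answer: -1/726662 ≈ -1.3762e-6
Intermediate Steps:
N = -36 (N = 3*(-12) = -36)
X(A) = -333 + 2*A (X(A) = (A + (A - 25)) - 308 = (A + (-25 + A)) - 308 = (-25 + 2*A) - 308 = -333 + 2*A)
1/(-726257 + X(N)) = 1/(-726257 + (-333 + 2*(-36))) = 1/(-726257 + (-333 - 72)) = 1/(-726257 - 405) = 1/(-726662) = -1/726662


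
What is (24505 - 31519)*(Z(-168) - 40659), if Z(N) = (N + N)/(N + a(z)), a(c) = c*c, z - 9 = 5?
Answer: 285266394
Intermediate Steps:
z = 14 (z = 9 + 5 = 14)
a(c) = c²
Z(N) = 2*N/(196 + N) (Z(N) = (N + N)/(N + 14²) = (2*N)/(N + 196) = (2*N)/(196 + N) = 2*N/(196 + N))
(24505 - 31519)*(Z(-168) - 40659) = (24505 - 31519)*(2*(-168)/(196 - 168) - 40659) = -7014*(2*(-168)/28 - 40659) = -7014*(2*(-168)*(1/28) - 40659) = -7014*(-12 - 40659) = -7014*(-40671) = 285266394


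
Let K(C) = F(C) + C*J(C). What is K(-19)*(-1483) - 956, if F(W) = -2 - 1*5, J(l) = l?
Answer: -525938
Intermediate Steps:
F(W) = -7 (F(W) = -2 - 5 = -7)
K(C) = -7 + C² (K(C) = -7 + C*C = -7 + C²)
K(-19)*(-1483) - 956 = (-7 + (-19)²)*(-1483) - 956 = (-7 + 361)*(-1483) - 956 = 354*(-1483) - 956 = -524982 - 956 = -525938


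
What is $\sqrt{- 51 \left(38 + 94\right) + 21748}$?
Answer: $2 \sqrt{3754} \approx 122.54$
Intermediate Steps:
$\sqrt{- 51 \left(38 + 94\right) + 21748} = \sqrt{\left(-51\right) 132 + 21748} = \sqrt{-6732 + 21748} = \sqrt{15016} = 2 \sqrt{3754}$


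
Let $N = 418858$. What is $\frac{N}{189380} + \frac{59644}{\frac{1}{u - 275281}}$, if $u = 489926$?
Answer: $\frac{1212248497531629}{94690} \approx 1.2802 \cdot 10^{10}$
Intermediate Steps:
$\frac{N}{189380} + \frac{59644}{\frac{1}{u - 275281}} = \frac{418858}{189380} + \frac{59644}{\frac{1}{489926 - 275281}} = 418858 \cdot \frac{1}{189380} + \frac{59644}{\frac{1}{214645}} = \frac{209429}{94690} + 59644 \frac{1}{\frac{1}{214645}} = \frac{209429}{94690} + 59644 \cdot 214645 = \frac{209429}{94690} + 12802286380 = \frac{1212248497531629}{94690}$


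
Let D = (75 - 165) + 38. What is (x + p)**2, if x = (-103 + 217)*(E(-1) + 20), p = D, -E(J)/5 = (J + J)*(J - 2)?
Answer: 1420864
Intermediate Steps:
D = -52 (D = -90 + 38 = -52)
E(J) = -10*J*(-2 + J) (E(J) = -5*(J + J)*(J - 2) = -5*2*J*(-2 + J) = -10*J*(-2 + J))
p = -52
x = -1140 (x = (-103 + 217)*(10*(-1)*(2 - 1*(-1)) + 20) = 114*(10*(-1)*(2 + 1) + 20) = 114*(10*(-1)*3 + 20) = 114*(-30 + 20) = 114*(-10) = -1140)
(x + p)**2 = (-1140 - 52)**2 = (-1192)**2 = 1420864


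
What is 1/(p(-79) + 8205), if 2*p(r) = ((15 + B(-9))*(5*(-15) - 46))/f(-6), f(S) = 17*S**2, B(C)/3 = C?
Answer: 102/837031 ≈ 0.00012186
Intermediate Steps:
B(C) = 3*C
p(r) = 121/102 (p(r) = (((15 + 3*(-9))*(5*(-15) - 46))/((17*(-6)**2)))/2 = (((15 - 27)*(-75 - 46))/((17*36)))/2 = (-12*(-121)/612)/2 = (1452*(1/612))/2 = (1/2)*(121/51) = 121/102)
1/(p(-79) + 8205) = 1/(121/102 + 8205) = 1/(837031/102) = 102/837031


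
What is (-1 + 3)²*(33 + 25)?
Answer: 232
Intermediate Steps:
(-1 + 3)²*(33 + 25) = 2²*58 = 4*58 = 232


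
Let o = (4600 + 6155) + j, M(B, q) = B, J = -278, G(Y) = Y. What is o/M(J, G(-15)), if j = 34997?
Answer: -22876/139 ≈ -164.58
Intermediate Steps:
o = 45752 (o = (4600 + 6155) + 34997 = 10755 + 34997 = 45752)
o/M(J, G(-15)) = 45752/(-278) = 45752*(-1/278) = -22876/139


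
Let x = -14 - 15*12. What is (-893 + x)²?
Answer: 1181569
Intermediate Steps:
x = -194 (x = -14 - 180 = -194)
(-893 + x)² = (-893 - 194)² = (-1087)² = 1181569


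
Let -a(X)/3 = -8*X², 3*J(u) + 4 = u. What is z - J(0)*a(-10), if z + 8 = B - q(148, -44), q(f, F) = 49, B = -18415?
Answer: -15272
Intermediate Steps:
J(u) = -4/3 + u/3
a(X) = 24*X² (a(X) = -(-24)*X² = 24*X²)
z = -18472 (z = -8 + (-18415 - 1*49) = -8 + (-18415 - 49) = -8 - 18464 = -18472)
z - J(0)*a(-10) = -18472 - (-4/3 + (⅓)*0)*24*(-10)² = -18472 - (-4/3 + 0)*24*100 = -18472 - (-4)*2400/3 = -18472 - 1*(-3200) = -18472 + 3200 = -15272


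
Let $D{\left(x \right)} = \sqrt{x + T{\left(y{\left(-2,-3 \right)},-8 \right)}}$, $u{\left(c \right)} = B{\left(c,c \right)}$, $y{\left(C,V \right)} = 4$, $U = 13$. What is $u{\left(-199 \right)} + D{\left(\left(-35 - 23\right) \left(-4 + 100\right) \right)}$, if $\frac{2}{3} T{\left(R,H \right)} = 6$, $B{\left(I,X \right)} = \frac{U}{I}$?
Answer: $- \frac{13}{199} + i \sqrt{5559} \approx -0.065327 + 74.559 i$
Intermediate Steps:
$B{\left(I,X \right)} = \frac{13}{I}$
$T{\left(R,H \right)} = 9$ ($T{\left(R,H \right)} = \frac{3}{2} \cdot 6 = 9$)
$u{\left(c \right)} = \frac{13}{c}$
$D{\left(x \right)} = \sqrt{9 + x}$ ($D{\left(x \right)} = \sqrt{x + 9} = \sqrt{9 + x}$)
$u{\left(-199 \right)} + D{\left(\left(-35 - 23\right) \left(-4 + 100\right) \right)} = \frac{13}{-199} + \sqrt{9 + \left(-35 - 23\right) \left(-4 + 100\right)} = 13 \left(- \frac{1}{199}\right) + \sqrt{9 - 5568} = - \frac{13}{199} + \sqrt{9 - 5568} = - \frac{13}{199} + \sqrt{-5559} = - \frac{13}{199} + i \sqrt{5559}$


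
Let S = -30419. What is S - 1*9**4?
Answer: -36980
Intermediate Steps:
S - 1*9**4 = -30419 - 1*9**4 = -30419 - 1*6561 = -30419 - 6561 = -36980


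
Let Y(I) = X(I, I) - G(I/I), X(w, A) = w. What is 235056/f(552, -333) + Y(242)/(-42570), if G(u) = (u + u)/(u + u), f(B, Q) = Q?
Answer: -1111823797/1575090 ≈ -705.88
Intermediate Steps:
G(u) = 1 (G(u) = (2*u)/((2*u)) = (2*u)*(1/(2*u)) = 1)
Y(I) = -1 + I (Y(I) = I - 1*1 = I - 1 = -1 + I)
235056/f(552, -333) + Y(242)/(-42570) = 235056/(-333) + (-1 + 242)/(-42570) = 235056*(-1/333) + 241*(-1/42570) = -78352/111 - 241/42570 = -1111823797/1575090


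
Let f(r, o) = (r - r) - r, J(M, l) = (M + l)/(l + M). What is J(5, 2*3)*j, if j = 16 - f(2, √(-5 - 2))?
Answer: 18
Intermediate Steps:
J(M, l) = 1 (J(M, l) = (M + l)/(M + l) = 1)
f(r, o) = -r (f(r, o) = 0 - r = -r)
j = 18 (j = 16 - (-1)*2 = 16 - 1*(-2) = 16 + 2 = 18)
J(5, 2*3)*j = 1*18 = 18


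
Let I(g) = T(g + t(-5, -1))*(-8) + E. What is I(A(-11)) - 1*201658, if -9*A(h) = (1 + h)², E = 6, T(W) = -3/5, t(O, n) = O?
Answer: -1008236/5 ≈ -2.0165e+5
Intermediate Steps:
T(W) = -⅗ (T(W) = -3*⅕ = -⅗)
A(h) = -(1 + h)²/9
I(g) = 54/5 (I(g) = -⅗*(-8) + 6 = 24/5 + 6 = 54/5)
I(A(-11)) - 1*201658 = 54/5 - 1*201658 = 54/5 - 201658 = -1008236/5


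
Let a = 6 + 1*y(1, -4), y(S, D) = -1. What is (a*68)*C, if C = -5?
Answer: -1700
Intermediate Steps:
a = 5 (a = 6 + 1*(-1) = 6 - 1 = 5)
(a*68)*C = (5*68)*(-5) = 340*(-5) = -1700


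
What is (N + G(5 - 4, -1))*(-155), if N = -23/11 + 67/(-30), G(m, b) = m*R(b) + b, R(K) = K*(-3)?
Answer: 23777/66 ≈ 360.26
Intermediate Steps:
R(K) = -3*K
G(m, b) = b - 3*b*m (G(m, b) = m*(-3*b) + b = -3*b*m + b = b - 3*b*m)
N = -1427/330 (N = -23*1/11 + 67*(-1/30) = -23/11 - 67/30 = -1427/330 ≈ -4.3242)
(N + G(5 - 4, -1))*(-155) = (-1427/330 - (1 - 3*(5 - 4)))*(-155) = (-1427/330 - (1 - 3*1))*(-155) = (-1427/330 - (1 - 3))*(-155) = (-1427/330 - 1*(-2))*(-155) = (-1427/330 + 2)*(-155) = -767/330*(-155) = 23777/66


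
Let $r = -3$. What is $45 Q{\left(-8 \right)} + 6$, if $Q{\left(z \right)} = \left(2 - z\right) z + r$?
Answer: $-3729$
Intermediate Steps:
$Q{\left(z \right)} = -3 + z \left(2 - z\right)$ ($Q{\left(z \right)} = \left(2 - z\right) z - 3 = z \left(2 - z\right) - 3 = -3 + z \left(2 - z\right)$)
$45 Q{\left(-8 \right)} + 6 = 45 \left(-3 - \left(-8\right)^{2} + 2 \left(-8\right)\right) + 6 = 45 \left(-3 - 64 - 16\right) + 6 = 45 \left(-83\right) + 6 = -3735 + 6 = -3729$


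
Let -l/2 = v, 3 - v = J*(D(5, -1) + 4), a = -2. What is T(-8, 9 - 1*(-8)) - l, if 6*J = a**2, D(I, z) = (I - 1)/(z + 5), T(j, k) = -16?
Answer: -50/3 ≈ -16.667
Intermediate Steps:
D(I, z) = (-1 + I)/(5 + z)
J = 2/3 (J = (1/6)*(-2)**2 = (1/6)*4 = 2/3 ≈ 0.66667)
v = -1/3 (v = 3 - 2*((-1 + 5)/(5 - 1) + 4)/3 = 3 - 2*(4/4 + 4)/3 = 3 - 2*((1/4)*4 + 4)/3 = 3 - 2*(1 + 4)/3 = 3 - 2*5/3 = 3 - 1*10/3 = 3 - 10/3 = -1/3 ≈ -0.33333)
l = 2/3 (l = -2*(-1/3) = 2/3 ≈ 0.66667)
T(-8, 9 - 1*(-8)) - l = -16 - 1*2/3 = -16 - 2/3 = -50/3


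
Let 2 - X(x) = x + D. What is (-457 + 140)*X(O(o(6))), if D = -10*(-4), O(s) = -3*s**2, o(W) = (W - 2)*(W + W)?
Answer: -2179058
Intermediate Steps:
o(W) = 2*W*(-2 + W) (o(W) = (-2 + W)*(2*W) = 2*W*(-2 + W))
D = 40
X(x) = -38 - x (X(x) = 2 - (x + 40) = 2 - (40 + x) = 2 + (-40 - x) = -38 - x)
(-457 + 140)*X(O(o(6))) = (-457 + 140)*(-38 - (-3)*(2*6*(-2 + 6))**2) = -317*(-38 - (-3)*(2*6*4)**2) = -317*(-38 - (-3)*48**2) = -317*(-38 - (-3)*2304) = -317*(-38 - 1*(-6912)) = -317*(-38 + 6912) = -317*6874 = -2179058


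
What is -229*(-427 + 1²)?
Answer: 97554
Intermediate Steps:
-229*(-427 + 1²) = -229*(-427 + 1) = -229*(-426) = 97554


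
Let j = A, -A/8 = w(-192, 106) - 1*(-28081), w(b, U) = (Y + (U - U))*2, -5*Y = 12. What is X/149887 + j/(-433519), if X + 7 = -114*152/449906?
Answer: 37862972951678603/73085950114472045 ≈ 0.51806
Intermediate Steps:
Y = -12/5 (Y = -1/5*12 = -12/5 ≈ -2.4000)
w(b, U) = -24/5 (w(b, U) = (-12/5 + (U - U))*2 = (-12/5 + 0)*2 = -12/5*2 = -24/5)
A = -1123048/5 (A = -8*(-24/5 - 1*(-28081)) = -8*(-24/5 + 28081) = -8*140381/5 = -1123048/5 ≈ -2.2461e+5)
j = -1123048/5 ≈ -2.2461e+5
X = -1583335/224953 (X = -7 - 114*152/449906 = -7 - 17328*1/449906 = -7 - 8664/224953 = -1583335/224953 ≈ -7.0385)
X/149887 + j/(-433519) = -1583335/224953/149887 - 1123048/5/(-433519) = -1583335/224953*1/149887 - 1123048/5*(-1/433519) = -1583335/33717530311 + 1123048/2167595 = 37862972951678603/73085950114472045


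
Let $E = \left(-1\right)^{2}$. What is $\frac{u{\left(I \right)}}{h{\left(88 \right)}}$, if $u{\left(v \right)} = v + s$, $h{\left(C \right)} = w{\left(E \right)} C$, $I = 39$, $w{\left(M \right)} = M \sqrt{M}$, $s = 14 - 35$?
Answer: $\frac{9}{44} \approx 0.20455$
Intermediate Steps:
$s = -21$ ($s = 14 - 35 = -21$)
$E = 1$
$w{\left(M \right)} = M^{\frac{3}{2}}$
$h{\left(C \right)} = C$ ($h{\left(C \right)} = 1^{\frac{3}{2}} C = 1 C = C$)
$u{\left(v \right)} = -21 + v$ ($u{\left(v \right)} = v - 21 = -21 + v$)
$\frac{u{\left(I \right)}}{h{\left(88 \right)}} = \frac{-21 + 39}{88} = 18 \cdot \frac{1}{88} = \frac{9}{44}$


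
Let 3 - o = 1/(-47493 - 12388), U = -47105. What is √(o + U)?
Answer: I*√168895250391541/59881 ≈ 217.03*I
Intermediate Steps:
o = 179644/59881 (o = 3 - 1/(-47493 - 12388) = 3 - 1/(-59881) = 3 - 1*(-1/59881) = 3 + 1/59881 = 179644/59881 ≈ 3.0000)
√(o + U) = √(179644/59881 - 47105) = √(-2820514861/59881) = I*√168895250391541/59881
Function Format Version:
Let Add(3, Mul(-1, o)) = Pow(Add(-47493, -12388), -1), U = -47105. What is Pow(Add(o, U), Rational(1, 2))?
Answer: Mul(Rational(1, 59881), I, Pow(168895250391541, Rational(1, 2))) ≈ Mul(217.03, I)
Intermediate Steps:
o = Rational(179644, 59881) (o = Add(3, Mul(-1, Pow(Add(-47493, -12388), -1))) = Add(3, Mul(-1, Pow(-59881, -1))) = Add(3, Mul(-1, Rational(-1, 59881))) = Add(3, Rational(1, 59881)) = Rational(179644, 59881) ≈ 3.0000)
Pow(Add(o, U), Rational(1, 2)) = Pow(Add(Rational(179644, 59881), -47105), Rational(1, 2)) = Pow(Rational(-2820514861, 59881), Rational(1, 2)) = Mul(Rational(1, 59881), I, Pow(168895250391541, Rational(1, 2)))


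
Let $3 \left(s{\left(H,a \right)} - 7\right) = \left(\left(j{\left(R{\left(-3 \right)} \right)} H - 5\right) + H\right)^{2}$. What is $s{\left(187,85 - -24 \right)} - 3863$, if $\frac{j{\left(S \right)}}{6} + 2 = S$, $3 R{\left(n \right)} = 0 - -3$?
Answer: $\frac{872032}{3} \approx 2.9068 \cdot 10^{5}$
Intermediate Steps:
$R{\left(n \right)} = 1$ ($R{\left(n \right)} = \frac{0 - -3}{3} = \frac{0 + 3}{3} = \frac{1}{3} \cdot 3 = 1$)
$j{\left(S \right)} = -12 + 6 S$
$s{\left(H,a \right)} = 7 + \frac{\left(-5 - 5 H\right)^{2}}{3}$ ($s{\left(H,a \right)} = 7 + \frac{\left(\left(\left(-12 + 6 \cdot 1\right) H - 5\right) + H\right)^{2}}{3} = 7 + \frac{\left(\left(\left(-12 + 6\right) H - 5\right) + H\right)^{2}}{3} = 7 + \frac{\left(\left(- 6 H - 5\right) + H\right)^{2}}{3} = 7 + \frac{\left(\left(-5 - 6 H\right) + H\right)^{2}}{3} = 7 + \frac{\left(-5 - 5 H\right)^{2}}{3}$)
$s{\left(187,85 - -24 \right)} - 3863 = \left(7 + \frac{25 \left(1 + 187\right)^{2}}{3}\right) - 3863 = \left(7 + \frac{25 \cdot 188^{2}}{3}\right) - 3863 = \left(7 + \frac{25}{3} \cdot 35344\right) - 3863 = \left(7 + \frac{883600}{3}\right) - 3863 = \frac{883621}{3} - 3863 = \frac{872032}{3}$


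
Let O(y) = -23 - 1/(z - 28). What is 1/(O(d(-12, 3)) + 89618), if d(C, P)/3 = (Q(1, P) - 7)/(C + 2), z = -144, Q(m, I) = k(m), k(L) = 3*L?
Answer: 172/15410341 ≈ 1.1161e-5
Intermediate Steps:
Q(m, I) = 3*m
d(C, P) = -12/(2 + C) (d(C, P) = 3*((3*1 - 7)/(C + 2)) = 3*((3 - 7)/(2 + C)) = 3*(-4/(2 + C)) = -12/(2 + C))
O(y) = -3955/172 (O(y) = -23 - 1/(-144 - 28) = -23 - 1/(-172) = -23 - 1*(-1/172) = -23 + 1/172 = -3955/172)
1/(O(d(-12, 3)) + 89618) = 1/(-3955/172 + 89618) = 1/(15410341/172) = 172/15410341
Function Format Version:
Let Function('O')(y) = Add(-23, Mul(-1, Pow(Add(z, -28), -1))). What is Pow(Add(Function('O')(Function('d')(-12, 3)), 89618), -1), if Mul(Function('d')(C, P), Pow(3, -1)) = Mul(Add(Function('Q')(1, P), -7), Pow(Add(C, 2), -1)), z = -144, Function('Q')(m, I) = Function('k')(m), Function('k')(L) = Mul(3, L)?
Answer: Rational(172, 15410341) ≈ 1.1161e-5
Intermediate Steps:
Function('Q')(m, I) = Mul(3, m)
Function('d')(C, P) = Mul(-12, Pow(Add(2, C), -1)) (Function('d')(C, P) = Mul(3, Mul(Add(Mul(3, 1), -7), Pow(Add(C, 2), -1))) = Mul(3, Mul(Add(3, -7), Pow(Add(2, C), -1))) = Mul(3, Mul(-4, Pow(Add(2, C), -1))) = Mul(-12, Pow(Add(2, C), -1)))
Function('O')(y) = Rational(-3955, 172) (Function('O')(y) = Add(-23, Mul(-1, Pow(Add(-144, -28), -1))) = Add(-23, Mul(-1, Pow(-172, -1))) = Add(-23, Mul(-1, Rational(-1, 172))) = Add(-23, Rational(1, 172)) = Rational(-3955, 172))
Pow(Add(Function('O')(Function('d')(-12, 3)), 89618), -1) = Pow(Add(Rational(-3955, 172), 89618), -1) = Pow(Rational(15410341, 172), -1) = Rational(172, 15410341)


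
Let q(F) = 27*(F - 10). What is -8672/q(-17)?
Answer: 8672/729 ≈ 11.896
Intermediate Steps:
q(F) = -270 + 27*F (q(F) = 27*(-10 + F) = -270 + 27*F)
-8672/q(-17) = -8672/(-270 + 27*(-17)) = -8672/(-270 - 459) = -8672/(-729) = -8672*(-1/729) = 8672/729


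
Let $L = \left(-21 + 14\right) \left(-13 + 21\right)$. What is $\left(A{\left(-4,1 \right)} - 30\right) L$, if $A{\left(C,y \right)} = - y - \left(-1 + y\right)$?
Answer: $1736$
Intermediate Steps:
$A{\left(C,y \right)} = 1 - 2 y$
$L = -56$ ($L = \left(-7\right) 8 = -56$)
$\left(A{\left(-4,1 \right)} - 30\right) L = \left(\left(1 - 2\right) - 30\right) \left(-56\right) = \left(-1 - 30\right) \left(-56\right) = \left(-31\right) \left(-56\right) = 1736$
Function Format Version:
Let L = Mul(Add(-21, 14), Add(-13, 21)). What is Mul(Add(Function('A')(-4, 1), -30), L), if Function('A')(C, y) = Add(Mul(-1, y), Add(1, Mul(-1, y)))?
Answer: 1736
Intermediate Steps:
Function('A')(C, y) = Add(1, Mul(-2, y))
L = -56 (L = Mul(-7, 8) = -56)
Mul(Add(Function('A')(-4, 1), -30), L) = Mul(Add(Add(1, Mul(-2, 1)), -30), -56) = Mul(Add(Add(1, -2), -30), -56) = Mul(Add(-1, -30), -56) = Mul(-31, -56) = 1736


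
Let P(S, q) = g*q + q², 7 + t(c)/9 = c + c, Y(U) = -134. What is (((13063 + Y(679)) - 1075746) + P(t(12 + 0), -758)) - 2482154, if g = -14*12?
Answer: -2843063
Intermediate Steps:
g = -168
t(c) = -63 + 18*c (t(c) = -63 + 9*(c + c) = -63 + 9*(2*c) = -63 + 18*c)
P(S, q) = q² - 168*q (P(S, q) = -168*q + q² = q² - 168*q)
(((13063 + Y(679)) - 1075746) + P(t(12 + 0), -758)) - 2482154 = (((13063 - 134) - 1075746) - 758*(-168 - 758)) - 2482154 = ((12929 - 1075746) - 758*(-926)) - 2482154 = (-1062817 + 701908) - 2482154 = -360909 - 2482154 = -2843063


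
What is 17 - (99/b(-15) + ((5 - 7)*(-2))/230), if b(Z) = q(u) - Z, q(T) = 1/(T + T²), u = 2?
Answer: 109413/10465 ≈ 10.455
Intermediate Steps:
b(Z) = ⅙ - Z (b(Z) = 1/(2*(1 + 2)) - Z = (½)/3 - Z = (½)*(⅓) - Z = ⅙ - Z)
17 - (99/b(-15) + ((5 - 7)*(-2))/230) = 17 - (99/(⅙ - 1*(-15)) + ((5 - 7)*(-2))/230) = 17 - (99/(⅙ + 15) - 2*(-2)*(1/230)) = 17 - (99/(91/6) + 4*(1/230)) = 17 - (99*(6/91) + 2/115) = 17 - (594/91 + 2/115) = 17 - 1*68492/10465 = 17 - 68492/10465 = 109413/10465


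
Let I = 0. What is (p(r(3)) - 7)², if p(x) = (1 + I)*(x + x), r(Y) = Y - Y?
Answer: 49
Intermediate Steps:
r(Y) = 0
p(x) = 2*x (p(x) = (1 + 0)*(x + x) = 1*(2*x) = 2*x)
(p(r(3)) - 7)² = (2*0 - 7)² = (0 - 7)² = (-7)² = 49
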